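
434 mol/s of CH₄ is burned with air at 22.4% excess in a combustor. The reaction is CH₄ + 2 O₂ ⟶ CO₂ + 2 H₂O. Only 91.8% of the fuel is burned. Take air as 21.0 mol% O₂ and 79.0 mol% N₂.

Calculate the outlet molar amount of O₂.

Stoichiometric O₂ = 2 × 434 = 868 mol/s; O₂ fed = 868 × 1.224 = 1062 mol/s.
N₂ fed = 1062 × 79/21 = 3997 mol/s.
Fuel reacted = 0.918 × 434 → ξ = 398.4 mol/s.
Outlet (n = n₀ + ν ξ):
  CH₄: 434 − 1(398.4) = 35.59
  O₂: 1062 − 2(398.4) = 265.6
  N₂: 3997 (inert)
  CO₂: 0 + 1(398.4) = 398.4
  H₂O: 0 + 2(398.4) = 796.8

266 mol/s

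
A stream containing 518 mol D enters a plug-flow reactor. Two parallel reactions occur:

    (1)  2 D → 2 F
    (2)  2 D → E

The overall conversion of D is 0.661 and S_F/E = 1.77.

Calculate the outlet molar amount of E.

Conversion of D: D consumed = 0.661 × 518 = 342.4 mol = 2ξ₁ + 2ξ₂.
Selectivity: 2ξ₁ / (1ξ₂) = 1.77 → ξ₁ = 0.885 ξ₂.
Substitute: (2·0.885 + 2) ξ₂ = 342.4 → ξ₂ = 90.82 mol, ξ₁ = 80.38 mol.
Outlet amounts (n = n₀ + Σ ν·ξ):
  D: 518 − 2(80.38) − 2(90.82) = 175.6
  F: 0 + 2(80.38) = 160.8
  E: 0 + 1(90.82) = 90.82

90.8 mol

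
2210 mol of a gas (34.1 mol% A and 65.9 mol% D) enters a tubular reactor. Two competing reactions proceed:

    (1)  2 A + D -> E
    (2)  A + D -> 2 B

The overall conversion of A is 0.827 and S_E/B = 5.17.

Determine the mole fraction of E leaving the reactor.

0.184

Conversion of A: A consumed = 0.827 × 753.6 = 623.2 mol = 2ξ₁ + 1ξ₂.
Selectivity: 1ξ₁ / (2ξ₂) = 5.17 → ξ₁ = 10.34 ξ₂.
Substitute: (2·10.34 + 1) ξ₂ = 623.2 → ξ₂ = 28.75 mol, ξ₁ = 297.2 mol.
Outlet amounts (n = n₀ + Σ ν·ξ):
  A: 753.6 − 2(297.2) − 1(28.75) = 130.4
  D: 1456 − 1(297.2) − 1(28.75) = 1130
  E: 0 + 1(297.2) = 297.2
  B: 0 + 2(28.75) = 57.49
Total out = 1616 mol; y_E = 297.2 / 1616 = 0.184.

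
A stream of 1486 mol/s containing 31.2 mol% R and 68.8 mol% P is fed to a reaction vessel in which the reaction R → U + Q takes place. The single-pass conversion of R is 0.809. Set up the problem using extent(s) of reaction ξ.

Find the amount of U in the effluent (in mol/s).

375 mol/s

R reacted = 0.809 × 463.6 = 375.1 mol/s; ν_R = −1, so ξ = 375.1/1 = 375.1 mol/s.
Outlet amounts (n = n₀ + ν ξ):
  R: 463.6 − 1(375.1) = 88.55
  U: 0 + 1(375.1) = 375.1
  Q: 0 + 1(375.1) = 375.1
  P: 1022 (inert)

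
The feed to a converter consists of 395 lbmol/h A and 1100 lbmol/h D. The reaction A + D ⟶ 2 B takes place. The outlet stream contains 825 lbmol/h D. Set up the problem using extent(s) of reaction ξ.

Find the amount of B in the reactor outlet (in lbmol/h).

For D: n = n₀ − 1ξ → 825 = 1100 − 1ξ, giving ξ = 275 lbmol/h.
Outlet amounts (n = n₀ + ν ξ):
  A: 395 − 1(275) = 120
  D: 1100 − 1(275) = 825
  B: 0 + 2(275) = 550

550 lbmol/h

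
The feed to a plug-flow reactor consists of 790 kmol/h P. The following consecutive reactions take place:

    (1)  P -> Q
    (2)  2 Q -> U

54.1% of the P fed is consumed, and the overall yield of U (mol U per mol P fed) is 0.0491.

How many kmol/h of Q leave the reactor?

350 kmol/h

Conversion of P: P consumed = 1ξ₁ = 0.541 × 790 → ξ₁ = 427.4 kmol/h.
Yield of U: 1ξ₂ / 790 = 0.0491 → ξ₂ = 38.79 kmol/h.
Outlet amounts (n = n₀ + Σ ν·ξ):
  P: 790 − 1(427.4) = 362.6
  Q: 0 + 1(427.4) − 2(38.79) = 349.8
  U: 0 + 1(38.79) = 38.79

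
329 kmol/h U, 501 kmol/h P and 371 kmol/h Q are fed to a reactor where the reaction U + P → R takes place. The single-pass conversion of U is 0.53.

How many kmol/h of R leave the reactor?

U reacted = 0.53 × 329 = 174.4 kmol/h; ν_U = −1, so ξ = 174.4/1 = 174.4 kmol/h.
Outlet amounts (n = n₀ + ν ξ):
  U: 329 − 1(174.4) = 154.6
  P: 501 − 1(174.4) = 326.6
  R: 0 + 1(174.4) = 174.4
  Q: 371 (inert)

174 kmol/h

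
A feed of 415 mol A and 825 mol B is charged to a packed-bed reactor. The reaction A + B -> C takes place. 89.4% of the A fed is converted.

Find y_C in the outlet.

0.427

A reacted = 0.894 × 415 = 371 mol; ν_A = −1, so ξ = 371/1 = 371 mol.
Outlet amounts (n = n₀ + ν ξ):
  A: 415 − 1(371) = 43.99
  B: 825 − 1(371) = 454
  C: 0 + 1(371) = 371
Total out = 869 mol; y_C = 371 / 869 = 0.4269.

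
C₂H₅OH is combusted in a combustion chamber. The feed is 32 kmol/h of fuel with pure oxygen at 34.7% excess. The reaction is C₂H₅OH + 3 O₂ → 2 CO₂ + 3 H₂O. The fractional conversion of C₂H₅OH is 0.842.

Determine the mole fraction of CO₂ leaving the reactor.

0.286

Stoichiometric O₂ = 3 × 32 = 96 kmol/h; O₂ fed = 96 × 1.347 = 129.3 kmol/h.
Fuel reacted = 0.842 × 32 → ξ = 26.94 kmol/h.
Outlet (n = n₀ + ν ξ):
  C₂H₅OH: 32 − 1(26.94) = 5.056
  O₂: 129.3 − 3(26.94) = 48.48
  CO₂: 0 + 2(26.94) = 53.89
  H₂O: 0 + 3(26.94) = 80.83
Total out = 188.3 kmol/h; y_CO₂ = 53.89 / 188.3 = 0.2862.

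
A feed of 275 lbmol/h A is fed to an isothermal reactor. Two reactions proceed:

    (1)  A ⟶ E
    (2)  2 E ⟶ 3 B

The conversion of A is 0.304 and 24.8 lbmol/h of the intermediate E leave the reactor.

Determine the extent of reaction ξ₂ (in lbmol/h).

Conversion of A: A consumed = 1ξ₁ = 0.304 × 275 → ξ₁ = 83.6 lbmol/h.
E balance: n_E = 0 + 1ξ₁ − 2ξ₂ = 24.8 → ξ₂ = (1·83.6 − 24.8)/2 = 29.4 lbmol/h.
Outlet amounts (n = n₀ + Σ ν·ξ):
  A: 275 − 1(83.6) = 191.4
  E: 0 + 1(83.6) − 2(29.4) = 24.8
  B: 0 + 3(29.4) = 88.2

ξ₂ = 29.4 lbmol/h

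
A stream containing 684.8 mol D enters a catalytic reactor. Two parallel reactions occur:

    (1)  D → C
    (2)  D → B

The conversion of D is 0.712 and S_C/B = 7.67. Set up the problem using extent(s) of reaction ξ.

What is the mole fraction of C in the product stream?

Conversion of D: D consumed = 0.712 × 684.8 = 487.6 mol = 1ξ₁ + 1ξ₂.
Selectivity: 1ξ₁ / (1ξ₂) = 7.67 → ξ₁ = 7.67 ξ₂.
Substitute: (1·7.67 + 1) ξ₂ = 487.6 → ξ₂ = 56.24 mol, ξ₁ = 431.3 mol.
Outlet amounts (n = n₀ + Σ ν·ξ):
  D: 684.8 − 1(431.3) − 1(56.24) = 197.2
  C: 0 + 1(431.3) = 431.3
  B: 0 + 1(56.24) = 56.24
Total out = 684.8 mol; y_C = 431.3 / 684.8 = 0.6299.

0.63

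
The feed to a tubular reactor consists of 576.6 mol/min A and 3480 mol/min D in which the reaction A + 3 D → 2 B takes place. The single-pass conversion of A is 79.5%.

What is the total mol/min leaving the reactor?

A reacted = 0.795 × 576.6 = 458.4 mol/min; ν_A = −1, so ξ = 458.4/1 = 458.4 mol/min.
Outlet amounts (n = n₀ + ν ξ):
  A: 576.6 − 1(458.4) = 118.2
  D: 3480 − 3(458.4) = 2105
  B: 0 + 2(458.4) = 916.8
Total out = 118.2 + 2105 + 916.8 = 3140 mol/min.

3140 mol/min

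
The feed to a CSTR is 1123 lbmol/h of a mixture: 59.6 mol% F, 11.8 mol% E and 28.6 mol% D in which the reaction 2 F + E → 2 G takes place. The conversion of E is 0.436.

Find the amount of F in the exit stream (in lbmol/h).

E reacted = 0.436 × 132.5 = 57.78 lbmol/h; ν_E = −1, so ξ = 57.78/1 = 57.78 lbmol/h.
Outlet amounts (n = n₀ + ν ξ):
  F: 669.3 − 2(57.78) = 553.8
  E: 132.5 − 1(57.78) = 74.74
  G: 0 + 2(57.78) = 115.6
  D: 321.2 (inert)

554 lbmol/h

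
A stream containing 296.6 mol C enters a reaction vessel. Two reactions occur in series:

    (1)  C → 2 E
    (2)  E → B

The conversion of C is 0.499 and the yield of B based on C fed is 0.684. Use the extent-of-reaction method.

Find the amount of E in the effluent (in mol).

93.1 mol

Conversion of C: C consumed = 1ξ₁ = 0.499 × 296.6 → ξ₁ = 148 mol.
Yield of B: 1ξ₂ / 296.6 = 0.684 → ξ₂ = 202.9 mol.
Outlet amounts (n = n₀ + Σ ν·ξ):
  C: 296.6 − 1(148) = 148.6
  E: 0 + 2(148) − 1(202.9) = 93.13
  B: 0 + 1(202.9) = 202.9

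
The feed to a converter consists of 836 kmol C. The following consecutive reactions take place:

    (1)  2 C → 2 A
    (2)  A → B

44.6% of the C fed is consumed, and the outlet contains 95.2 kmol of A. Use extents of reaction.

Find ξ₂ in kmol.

ξ₂ = 278 kmol

Conversion of C: C consumed = 2ξ₁ = 0.446 × 836 → ξ₁ = 186.4 kmol.
A balance: n_A = 0 + 2ξ₁ − 1ξ₂ = 95.2 → ξ₂ = (2·186.4 − 95.2)/1 = 277.7 kmol.
Outlet amounts (n = n₀ + Σ ν·ξ):
  C: 836 − 2(186.4) = 463.1
  A: 0 + 2(186.4) − 1(277.7) = 95.2
  B: 0 + 1(277.7) = 277.7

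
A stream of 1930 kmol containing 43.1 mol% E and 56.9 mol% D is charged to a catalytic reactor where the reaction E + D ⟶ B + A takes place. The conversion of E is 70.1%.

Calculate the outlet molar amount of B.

583 kmol

E reacted = 0.701 × 831.8 = 583.1 kmol; ν_E = −1, so ξ = 583.1/1 = 583.1 kmol.
Outlet amounts (n = n₀ + ν ξ):
  E: 831.8 − 1(583.1) = 248.7
  D: 1098 − 1(583.1) = 515.1
  B: 0 + 1(583.1) = 583.1
  A: 0 + 1(583.1) = 583.1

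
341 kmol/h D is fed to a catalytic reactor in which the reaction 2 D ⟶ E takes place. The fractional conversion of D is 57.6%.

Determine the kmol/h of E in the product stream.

98.2 kmol/h

D reacted = 0.576 × 341 = 196.4 kmol/h; ν_D = −2, so ξ = 196.4/2 = 98.21 kmol/h.
Outlet amounts (n = n₀ + ν ξ):
  D: 341 − 2(98.21) = 144.6
  E: 0 + 1(98.21) = 98.21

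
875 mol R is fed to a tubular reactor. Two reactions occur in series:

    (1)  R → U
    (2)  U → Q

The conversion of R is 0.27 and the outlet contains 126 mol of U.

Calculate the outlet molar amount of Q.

110 mol

Conversion of R: R consumed = 1ξ₁ = 0.27 × 875 → ξ₁ = 236.3 mol.
U balance: n_U = 0 + 1ξ₁ − 1ξ₂ = 126 → ξ₂ = (1·236.3 − 126)/1 = 110.3 mol.
Outlet amounts (n = n₀ + Σ ν·ξ):
  R: 875 − 1(236.3) = 638.8
  U: 0 + 1(236.3) − 1(110.3) = 126
  Q: 0 + 1(110.3) = 110.3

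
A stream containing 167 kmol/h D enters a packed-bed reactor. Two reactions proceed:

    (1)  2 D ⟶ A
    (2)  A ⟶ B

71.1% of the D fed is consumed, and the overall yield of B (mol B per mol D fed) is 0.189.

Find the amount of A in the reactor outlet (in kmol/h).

Conversion of D: D consumed = 2ξ₁ = 0.711 × 167 → ξ₁ = 59.37 kmol/h.
Yield of B: 1ξ₂ / 167 = 0.189 → ξ₂ = 31.56 kmol/h.
Outlet amounts (n = n₀ + Σ ν·ξ):
  D: 167 − 2(59.37) = 48.26
  A: 0 + 1(59.37) − 1(31.56) = 27.81
  B: 0 + 1(31.56) = 31.56

27.8 kmol/h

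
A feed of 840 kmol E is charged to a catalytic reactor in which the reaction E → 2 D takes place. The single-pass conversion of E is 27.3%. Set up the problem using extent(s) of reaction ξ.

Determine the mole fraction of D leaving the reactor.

E reacted = 0.273 × 840 = 229.3 kmol; ν_E = −1, so ξ = 229.3/1 = 229.3 kmol.
Outlet amounts (n = n₀ + ν ξ):
  E: 840 − 1(229.3) = 610.7
  D: 0 + 2(229.3) = 458.6
Total out = 1069 kmol; y_D = 458.6 / 1069 = 0.4289.

0.429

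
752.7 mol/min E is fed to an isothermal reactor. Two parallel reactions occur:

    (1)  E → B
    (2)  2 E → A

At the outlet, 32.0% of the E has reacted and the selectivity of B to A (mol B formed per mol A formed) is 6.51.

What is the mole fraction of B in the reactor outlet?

0.254

Conversion of E: E consumed = 0.32 × 752.7 = 240.9 mol/min = 1ξ₁ + 2ξ₂.
Selectivity: 1ξ₁ / (1ξ₂) = 6.51 → ξ₁ = 6.51 ξ₂.
Substitute: (1·6.51 + 2) ξ₂ = 240.9 → ξ₂ = 28.3 mol/min, ξ₁ = 184.3 mol/min.
Outlet amounts (n = n₀ + Σ ν·ξ):
  E: 752.7 − 1(184.3) − 2(28.3) = 511.8
  B: 0 + 1(184.3) = 184.3
  A: 0 + 1(28.3) = 28.3
Total out = 724.4 mol/min; y_B = 184.3 / 724.4 = 0.2544.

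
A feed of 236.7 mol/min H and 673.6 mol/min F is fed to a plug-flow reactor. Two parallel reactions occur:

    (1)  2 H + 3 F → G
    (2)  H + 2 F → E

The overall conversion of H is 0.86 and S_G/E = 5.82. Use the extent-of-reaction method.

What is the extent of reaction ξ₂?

Conversion of H: H consumed = 0.86 × 236.7 = 203.6 mol/min = 2ξ₁ + 1ξ₂.
Selectivity: 1ξ₁ / (1ξ₂) = 5.82 → ξ₁ = 5.82 ξ₂.
Substitute: (2·5.82 + 1) ξ₂ = 203.6 → ξ₂ = 16.1 mol/min, ξ₁ = 93.73 mol/min.
Outlet amounts (n = n₀ + Σ ν·ξ):
  H: 236.7 − 2(93.73) − 1(16.1) = 33.14
  F: 673.6 − 3(93.73) − 2(16.1) = 360.2
  G: 0 + 1(93.73) = 93.73
  E: 0 + 1(16.1) = 16.1

ξ₂ = 16.1 mol/min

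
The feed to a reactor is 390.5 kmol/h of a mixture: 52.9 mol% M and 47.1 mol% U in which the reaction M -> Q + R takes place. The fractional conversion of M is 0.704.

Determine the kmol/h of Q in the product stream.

145 kmol/h

M reacted = 0.704 × 206.6 = 145.4 kmol/h; ν_M = −1, so ξ = 145.4/1 = 145.4 kmol/h.
Outlet amounts (n = n₀ + ν ξ):
  M: 206.6 − 1(145.4) = 61.15
  Q: 0 + 1(145.4) = 145.4
  R: 0 + 1(145.4) = 145.4
  U: 183.9 (inert)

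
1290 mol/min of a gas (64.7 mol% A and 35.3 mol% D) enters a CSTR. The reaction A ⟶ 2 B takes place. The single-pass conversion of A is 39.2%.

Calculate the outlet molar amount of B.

A reacted = 0.392 × 834.6 = 327.2 mol/min; ν_A = −1, so ξ = 327.2/1 = 327.2 mol/min.
Outlet amounts (n = n₀ + ν ξ):
  A: 834.6 − 1(327.2) = 507.5
  B: 0 + 2(327.2) = 654.3
  D: 455.4 (inert)

654 mol/min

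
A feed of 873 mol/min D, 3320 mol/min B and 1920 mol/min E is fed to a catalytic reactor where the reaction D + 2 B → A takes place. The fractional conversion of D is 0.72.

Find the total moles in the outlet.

4860 mol/min

D reacted = 0.72 × 873 = 628.6 mol/min; ν_D = −1, so ξ = 628.6/1 = 628.6 mol/min.
Outlet amounts (n = n₀ + ν ξ):
  D: 873 − 1(628.6) = 244.4
  B: 3320 − 2(628.6) = 2063
  A: 0 + 1(628.6) = 628.6
  E: 1920 (inert)
Total out = 244.4 + 2063 + 628.6 + 1920 = 4856 mol/min.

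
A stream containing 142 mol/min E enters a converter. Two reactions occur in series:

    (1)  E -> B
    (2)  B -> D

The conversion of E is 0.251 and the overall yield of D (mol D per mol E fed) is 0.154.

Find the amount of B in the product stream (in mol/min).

Conversion of E: E consumed = 1ξ₁ = 0.251 × 142 → ξ₁ = 35.64 mol/min.
Yield of D: 1ξ₂ / 142 = 0.154 → ξ₂ = 21.87 mol/min.
Outlet amounts (n = n₀ + Σ ν·ξ):
  E: 142 − 1(35.64) = 106.4
  B: 0 + 1(35.64) − 1(21.87) = 13.77
  D: 0 + 1(21.87) = 21.87

13.8 mol/min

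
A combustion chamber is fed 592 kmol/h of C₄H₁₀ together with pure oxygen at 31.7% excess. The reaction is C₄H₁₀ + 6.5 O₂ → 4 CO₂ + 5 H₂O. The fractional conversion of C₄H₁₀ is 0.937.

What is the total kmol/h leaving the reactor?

6490 kmol/h

Stoichiometric O₂ = 6.5 × 592 = 3848 kmol/h; O₂ fed = 3848 × 1.317 = 5068 kmol/h.
Fuel reacted = 0.937 × 592 → ξ = 554.7 kmol/h.
Outlet (n = n₀ + ν ξ):
  C₄H₁₀: 592 − 1(554.7) = 37.3
  O₂: 5068 − 6.5(554.7) = 1462
  CO₂: 0 + 4(554.7) = 2219
  H₂O: 0 + 5(554.7) = 2774
Total out = 37.3 + 1462 + 2219 + 2774 = 6492 kmol/h.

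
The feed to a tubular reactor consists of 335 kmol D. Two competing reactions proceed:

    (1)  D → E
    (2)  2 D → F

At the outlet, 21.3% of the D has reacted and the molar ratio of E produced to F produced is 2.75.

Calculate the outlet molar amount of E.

41.3 kmol

Conversion of D: D consumed = 0.213 × 335 = 71.36 kmol = 1ξ₁ + 2ξ₂.
Selectivity: 1ξ₁ / (1ξ₂) = 2.75 → ξ₁ = 2.75 ξ₂.
Substitute: (1·2.75 + 2) ξ₂ = 71.36 → ξ₂ = 15.02 kmol, ξ₁ = 41.31 kmol.
Outlet amounts (n = n₀ + Σ ν·ξ):
  D: 335 − 1(41.31) − 2(15.02) = 263.6
  E: 0 + 1(41.31) = 41.31
  F: 0 + 1(15.02) = 15.02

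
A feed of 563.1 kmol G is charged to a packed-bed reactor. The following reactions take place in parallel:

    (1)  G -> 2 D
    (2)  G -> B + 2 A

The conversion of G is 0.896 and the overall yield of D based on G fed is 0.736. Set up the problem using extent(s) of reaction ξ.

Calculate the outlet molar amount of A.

Yield of D: 2ξ₁ / 563.1 = 0.736 → ξ₁ = 207.2 kmol.
Conversion of G: 1ξ₁ + 1ξ₂ = 0.896 × 563.1 = 504.5 → ξ₂ = 297.3 kmol.
Outlet amounts (n = n₀ + Σ ν·ξ):
  G: 563.1 − 1(207.2) − 1(297.3) = 58.56
  D: 0 + 2(207.2) = 414.4
  B: 0 + 1(297.3) = 297.3
  A: 0 + 2(297.3) = 594.6

595 kmol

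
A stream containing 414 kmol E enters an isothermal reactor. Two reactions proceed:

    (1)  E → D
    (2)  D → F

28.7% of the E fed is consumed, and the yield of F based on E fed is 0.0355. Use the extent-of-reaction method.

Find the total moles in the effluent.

Conversion of E: E consumed = 1ξ₁ = 0.287 × 414 → ξ₁ = 118.8 kmol.
Yield of F: 1ξ₂ / 414 = 0.0355 → ξ₂ = 14.7 kmol.
Outlet amounts (n = n₀ + Σ ν·ξ):
  E: 414 − 1(118.8) = 295.2
  D: 0 + 1(118.8) − 1(14.7) = 104.1
  F: 0 + 1(14.7) = 14.7
Total out = 295.2 + 104.1 + 14.7 = 414 kmol.

414 kmol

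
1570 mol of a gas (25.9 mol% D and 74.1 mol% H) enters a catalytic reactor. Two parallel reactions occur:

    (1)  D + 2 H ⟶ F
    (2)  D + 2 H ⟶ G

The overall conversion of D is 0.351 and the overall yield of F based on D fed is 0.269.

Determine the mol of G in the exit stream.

33.3 mol

Yield of F: 1ξ₁ / 406.6 = 0.269 → ξ₁ = 109.4 mol.
Conversion of D: 1ξ₁ + 1ξ₂ = 0.351 × 406.6 = 142.7 → ξ₂ = 33.34 mol.
Outlet amounts (n = n₀ + Σ ν·ξ):
  D: 406.6 − 1(109.4) − 1(33.34) = 263.9
  H: 1163 − 2(109.4) − 2(33.34) = 877.9
  F: 0 + 1(109.4) = 109.4
  G: 0 + 1(33.34) = 33.34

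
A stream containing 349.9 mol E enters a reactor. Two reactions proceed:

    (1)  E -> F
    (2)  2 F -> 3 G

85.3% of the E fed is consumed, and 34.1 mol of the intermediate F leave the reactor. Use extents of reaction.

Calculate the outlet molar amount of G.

397 mol

Conversion of E: E consumed = 1ξ₁ = 0.853 × 349.9 → ξ₁ = 298.5 mol.
F balance: n_F = 0 + 1ξ₁ − 2ξ₂ = 34.1 → ξ₂ = (1·298.5 − 34.1)/2 = 132.2 mol.
Outlet amounts (n = n₀ + Σ ν·ξ):
  E: 349.9 − 1(298.5) = 51.44
  F: 0 + 1(298.5) − 2(132.2) = 34.1
  G: 0 + 3(132.2) = 396.5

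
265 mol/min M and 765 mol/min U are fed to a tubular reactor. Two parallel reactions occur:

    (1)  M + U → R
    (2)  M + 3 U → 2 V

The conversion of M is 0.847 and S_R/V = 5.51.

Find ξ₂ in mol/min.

ξ₂ = 18.7 mol/min

Conversion of M: M consumed = 0.847 × 265 = 224.5 mol/min = 1ξ₁ + 1ξ₂.
Selectivity: 1ξ₁ / (2ξ₂) = 5.51 → ξ₁ = 11.02 ξ₂.
Substitute: (1·11.02 + 1) ξ₂ = 224.5 → ξ₂ = 18.67 mol/min, ξ₁ = 205.8 mol/min.
Outlet amounts (n = n₀ + Σ ν·ξ):
  M: 265 − 1(205.8) − 1(18.67) = 40.55
  U: 765 − 1(205.8) − 3(18.67) = 503.2
  R: 0 + 1(205.8) = 205.8
  V: 0 + 2(18.67) = 37.35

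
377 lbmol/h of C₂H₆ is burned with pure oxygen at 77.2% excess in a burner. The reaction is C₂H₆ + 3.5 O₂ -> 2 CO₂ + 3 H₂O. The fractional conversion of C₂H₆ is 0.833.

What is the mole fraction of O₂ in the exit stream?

0.431

Stoichiometric O₂ = 3.5 × 377 = 1320 lbmol/h; O₂ fed = 1320 × 1.772 = 2338 lbmol/h.
Fuel reacted = 0.833 × 377 → ξ = 314 lbmol/h.
Outlet (n = n₀ + ν ξ):
  C₂H₆: 377 − 1(314) = 62.96
  O₂: 2338 − 3.5(314) = 1239
  CO₂: 0 + 2(314) = 628.1
  H₂O: 0 + 3(314) = 942.1
Total out = 2872 lbmol/h; y_O₂ = 1239 / 2872 = 0.4314.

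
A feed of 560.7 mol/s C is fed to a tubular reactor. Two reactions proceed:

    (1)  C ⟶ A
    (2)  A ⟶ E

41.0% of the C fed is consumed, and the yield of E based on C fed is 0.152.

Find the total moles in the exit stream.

Conversion of C: C consumed = 1ξ₁ = 0.41 × 560.7 → ξ₁ = 229.9 mol/s.
Yield of E: 1ξ₂ / 560.7 = 0.152 → ξ₂ = 85.23 mol/s.
Outlet amounts (n = n₀ + Σ ν·ξ):
  C: 560.7 − 1(229.9) = 330.8
  A: 0 + 1(229.9) − 1(85.23) = 144.7
  E: 0 + 1(85.23) = 85.23
Total out = 330.8 + 144.7 + 85.23 = 560.7 mol/s.

561 mol/s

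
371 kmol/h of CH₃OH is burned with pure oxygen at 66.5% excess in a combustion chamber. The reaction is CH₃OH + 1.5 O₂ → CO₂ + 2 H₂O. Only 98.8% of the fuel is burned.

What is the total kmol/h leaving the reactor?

1480 kmol/h

Stoichiometric O₂ = 1.5 × 371 = 556.5 kmol/h; O₂ fed = 556.5 × 1.665 = 926.6 kmol/h.
Fuel reacted = 0.988 × 371 → ξ = 366.5 kmol/h.
Outlet (n = n₀ + ν ξ):
  CH₃OH: 371 − 1(366.5) = 4.452
  O₂: 926.6 − 1.5(366.5) = 376.8
  CO₂: 0 + 1(366.5) = 366.5
  H₂O: 0 + 2(366.5) = 733.1
Total out = 4.452 + 376.8 + 366.5 + 733.1 = 1481 kmol/h.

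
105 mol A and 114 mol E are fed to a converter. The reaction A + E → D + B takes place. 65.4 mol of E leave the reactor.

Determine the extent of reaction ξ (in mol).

ξ = 48.6 mol

For E: n = n₀ − 1ξ → 65.4 = 114 − 1ξ, giving ξ = 48.6 mol.
Outlet amounts (n = n₀ + ν ξ):
  A: 105 − 1(48.6) = 56.4
  E: 114 − 1(48.6) = 65.4
  D: 0 + 1(48.6) = 48.6
  B: 0 + 1(48.6) = 48.6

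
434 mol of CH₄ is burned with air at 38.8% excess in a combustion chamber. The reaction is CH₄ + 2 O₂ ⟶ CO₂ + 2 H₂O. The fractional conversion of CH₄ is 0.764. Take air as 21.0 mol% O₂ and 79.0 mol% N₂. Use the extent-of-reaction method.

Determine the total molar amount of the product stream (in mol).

Stoichiometric O₂ = 2 × 434 = 868 mol; O₂ fed = 868 × 1.388 = 1205 mol.
N₂ fed = 1205 × 79/21 = 4532 mol.
Fuel reacted = 0.764 × 434 → ξ = 331.6 mol.
Outlet (n = n₀ + ν ξ):
  CH₄: 434 − 1(331.6) = 102.4
  O₂: 1205 − 2(331.6) = 541.6
  N₂: 4532 (inert)
  CO₂: 0 + 1(331.6) = 331.6
  H₂O: 0 + 2(331.6) = 663.2
Total out = 102.4 + 541.6 + 4532 + 331.6 + 663.2 = 6171 mol.

6170 mol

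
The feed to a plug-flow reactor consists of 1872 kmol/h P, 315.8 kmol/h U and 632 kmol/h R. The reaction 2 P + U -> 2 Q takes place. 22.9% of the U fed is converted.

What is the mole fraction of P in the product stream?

0.629

U reacted = 0.229 × 315.8 = 72.32 kmol/h; ν_U = −1, so ξ = 72.32/1 = 72.32 kmol/h.
Outlet amounts (n = n₀ + ν ξ):
  P: 1872 − 2(72.32) = 1727
  U: 315.8 − 1(72.32) = 243.5
  Q: 0 + 2(72.32) = 144.6
  R: 632 (inert)
Total out = 2747 kmol/h; y_P = 1727 / 2747 = 0.6287.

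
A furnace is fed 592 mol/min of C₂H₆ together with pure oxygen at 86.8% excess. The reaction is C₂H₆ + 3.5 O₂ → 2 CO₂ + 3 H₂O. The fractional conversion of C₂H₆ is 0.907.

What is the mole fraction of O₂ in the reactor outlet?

Stoichiometric O₂ = 3.5 × 592 = 2072 mol/min; O₂ fed = 2072 × 1.868 = 3870 mol/min.
Fuel reacted = 0.907 × 592 → ξ = 536.9 mol/min.
Outlet (n = n₀ + ν ξ):
  C₂H₆: 592 − 1(536.9) = 55.06
  O₂: 3870 − 3.5(536.9) = 1991
  CO₂: 0 + 2(536.9) = 1074
  H₂O: 0 + 3(536.9) = 1611
Total out = 4731 mol/min; y_O₂ = 1991 / 4731 = 0.4209.

0.421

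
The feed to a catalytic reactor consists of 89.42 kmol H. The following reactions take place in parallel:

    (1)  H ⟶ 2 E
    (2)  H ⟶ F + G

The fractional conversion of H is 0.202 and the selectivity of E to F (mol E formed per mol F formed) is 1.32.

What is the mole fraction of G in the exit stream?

0.101

Conversion of H: H consumed = 0.202 × 89.42 = 18.06 kmol = 1ξ₁ + 1ξ₂.
Selectivity: 2ξ₁ / (1ξ₂) = 1.32 → ξ₁ = 0.66 ξ₂.
Substitute: (1·0.66 + 1) ξ₂ = 18.06 → ξ₂ = 10.88 kmol, ξ₁ = 7.182 kmol.
Outlet amounts (n = n₀ + Σ ν·ξ):
  H: 89.42 − 1(7.182) − 1(10.88) = 71.36
  E: 0 + 2(7.182) = 14.36
  F: 0 + 1(10.88) = 10.88
  G: 0 + 1(10.88) = 10.88
Total out = 107.5 kmol; y_G = 10.88 / 107.5 = 0.1012.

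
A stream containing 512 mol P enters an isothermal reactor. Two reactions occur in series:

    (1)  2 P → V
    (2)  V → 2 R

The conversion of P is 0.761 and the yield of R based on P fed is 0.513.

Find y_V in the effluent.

Conversion of P: P consumed = 2ξ₁ = 0.761 × 512 → ξ₁ = 194.8 mol.
Yield of R: 2ξ₂ / 512 = 0.513 → ξ₂ = 131.3 mol.
Outlet amounts (n = n₀ + Σ ν·ξ):
  P: 512 − 2(194.8) = 122.4
  V: 0 + 1(194.8) − 1(131.3) = 63.49
  R: 0 + 2(131.3) = 262.7
Total out = 448.5 mol; y_V = 63.49 / 448.5 = 0.1416.

0.142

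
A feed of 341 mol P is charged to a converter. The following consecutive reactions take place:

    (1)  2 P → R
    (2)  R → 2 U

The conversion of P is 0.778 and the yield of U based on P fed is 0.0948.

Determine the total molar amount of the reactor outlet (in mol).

225 mol

Conversion of P: P consumed = 2ξ₁ = 0.778 × 341 → ξ₁ = 132.6 mol.
Yield of U: 2ξ₂ / 341 = 0.0948 → ξ₂ = 16.16 mol.
Outlet amounts (n = n₀ + Σ ν·ξ):
  P: 341 − 2(132.6) = 75.7
  R: 0 + 1(132.6) − 1(16.16) = 116.5
  U: 0 + 2(16.16) = 32.33
Total out = 75.7 + 116.5 + 32.33 = 224.5 mol.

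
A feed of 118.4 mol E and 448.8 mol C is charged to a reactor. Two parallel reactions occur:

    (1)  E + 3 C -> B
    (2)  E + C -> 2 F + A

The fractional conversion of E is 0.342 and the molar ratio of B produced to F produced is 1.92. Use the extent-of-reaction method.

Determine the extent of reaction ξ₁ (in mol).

ξ₁ = 32.1 mol

Conversion of E: E consumed = 0.342 × 118.4 = 40.49 mol = 1ξ₁ + 1ξ₂.
Selectivity: 1ξ₁ / (2ξ₂) = 1.92 → ξ₁ = 3.84 ξ₂.
Substitute: (1·3.84 + 1) ξ₂ = 40.49 → ξ₂ = 8.366 mol, ξ₁ = 32.13 mol.
Outlet amounts (n = n₀ + Σ ν·ξ):
  E: 118.4 − 1(32.13) − 1(8.366) = 77.91
  C: 448.8 − 3(32.13) − 1(8.366) = 344.1
  B: 0 + 1(32.13) = 32.13
  F: 0 + 2(8.366) = 16.73
  A: 0 + 1(8.366) = 8.366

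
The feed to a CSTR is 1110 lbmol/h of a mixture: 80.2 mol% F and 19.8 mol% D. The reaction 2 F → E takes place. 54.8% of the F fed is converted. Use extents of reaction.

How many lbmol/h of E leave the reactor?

F reacted = 0.548 × 890.2 = 487.8 lbmol/h; ν_F = −2, so ξ = 487.8/2 = 243.9 lbmol/h.
Outlet amounts (n = n₀ + ν ξ):
  F: 890.2 − 2(243.9) = 402.4
  E: 0 + 1(243.9) = 243.9
  D: 219.8 (inert)

244 lbmol/h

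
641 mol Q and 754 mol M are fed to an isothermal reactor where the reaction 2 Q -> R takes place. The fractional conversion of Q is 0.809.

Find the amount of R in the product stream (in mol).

Q reacted = 0.809 × 641 = 518.6 mol; ν_Q = −2, so ξ = 518.6/2 = 259.3 mol.
Outlet amounts (n = n₀ + ν ξ):
  Q: 641 − 2(259.3) = 122.4
  R: 0 + 1(259.3) = 259.3
  M: 754 (inert)

259 mol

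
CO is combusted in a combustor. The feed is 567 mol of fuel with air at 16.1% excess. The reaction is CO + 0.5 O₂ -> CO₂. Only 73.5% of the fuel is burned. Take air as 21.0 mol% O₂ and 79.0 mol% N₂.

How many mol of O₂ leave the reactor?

121 mol

Stoichiometric O₂ = 0.5 × 567 = 283.5 mol; O₂ fed = 283.5 × 1.161 = 329.1 mol.
N₂ fed = 329.1 × 79/21 = 1238 mol.
Fuel reacted = 0.735 × 567 → ξ = 416.7 mol.
Outlet (n = n₀ + ν ξ):
  CO: 567 − 1(416.7) = 150.3
  O₂: 329.1 − 0.5(416.7) = 120.8
  N₂: 1238 (inert)
  CO₂: 0 + 1(416.7) = 416.7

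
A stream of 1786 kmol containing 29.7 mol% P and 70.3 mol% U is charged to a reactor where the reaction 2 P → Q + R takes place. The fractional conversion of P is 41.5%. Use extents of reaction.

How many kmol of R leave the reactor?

110 kmol

P reacted = 0.415 × 530.4 = 220.1 kmol; ν_P = −2, so ξ = 220.1/2 = 110.1 kmol.
Outlet amounts (n = n₀ + ν ξ):
  P: 530.4 − 2(110.1) = 310.3
  Q: 0 + 1(110.1) = 110.1
  R: 0 + 1(110.1) = 110.1
  U: 1256 (inert)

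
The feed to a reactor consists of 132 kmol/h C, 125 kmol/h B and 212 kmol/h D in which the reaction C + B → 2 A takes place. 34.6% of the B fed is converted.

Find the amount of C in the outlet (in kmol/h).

88.8 kmol/h

B reacted = 0.346 × 125 = 43.25 kmol/h; ν_B = −1, so ξ = 43.25/1 = 43.25 kmol/h.
Outlet amounts (n = n₀ + ν ξ):
  C: 132 − 1(43.25) = 88.75
  B: 125 − 1(43.25) = 81.75
  A: 0 + 2(43.25) = 86.5
  D: 212 (inert)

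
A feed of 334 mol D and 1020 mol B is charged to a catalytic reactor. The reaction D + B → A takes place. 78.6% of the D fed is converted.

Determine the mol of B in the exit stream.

D reacted = 0.786 × 334 = 262.5 mol; ν_D = −1, so ξ = 262.5/1 = 262.5 mol.
Outlet amounts (n = n₀ + ν ξ):
  D: 334 − 1(262.5) = 71.48
  B: 1020 − 1(262.5) = 757.5
  A: 0 + 1(262.5) = 262.5

757 mol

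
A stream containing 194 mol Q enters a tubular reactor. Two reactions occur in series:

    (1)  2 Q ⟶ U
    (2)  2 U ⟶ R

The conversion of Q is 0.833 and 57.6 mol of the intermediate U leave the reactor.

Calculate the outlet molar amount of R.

Conversion of Q: Q consumed = 2ξ₁ = 0.833 × 194 → ξ₁ = 80.8 mol.
U balance: n_U = 0 + 1ξ₁ − 2ξ₂ = 57.6 → ξ₂ = (1·80.8 − 57.6)/2 = 11.6 mol.
Outlet amounts (n = n₀ + Σ ν·ξ):
  Q: 194 − 2(80.8) = 32.4
  U: 0 + 1(80.8) − 2(11.6) = 57.6
  R: 0 + 1(11.6) = 11.6

11.6 mol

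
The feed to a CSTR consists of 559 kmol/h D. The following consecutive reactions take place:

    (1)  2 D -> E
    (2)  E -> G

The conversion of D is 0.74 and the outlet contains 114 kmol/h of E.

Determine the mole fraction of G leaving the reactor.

0.264

Conversion of D: D consumed = 2ξ₁ = 0.74 × 559 → ξ₁ = 206.8 kmol/h.
E balance: n_E = 0 + 1ξ₁ − 1ξ₂ = 114 → ξ₂ = (1·206.8 − 114)/1 = 92.83 kmol/h.
Outlet amounts (n = n₀ + Σ ν·ξ):
  D: 559 − 2(206.8) = 145.3
  E: 0 + 1(206.8) − 1(92.83) = 114
  G: 0 + 1(92.83) = 92.83
Total out = 352.2 kmol/h; y_G = 92.83 / 352.2 = 0.2636.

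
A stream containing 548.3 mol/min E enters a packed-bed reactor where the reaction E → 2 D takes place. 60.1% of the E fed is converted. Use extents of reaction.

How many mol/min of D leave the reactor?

E reacted = 0.601 × 548.3 = 329.5 mol/min; ν_E = −1, so ξ = 329.5/1 = 329.5 mol/min.
Outlet amounts (n = n₀ + ν ξ):
  E: 548.3 − 1(329.5) = 218.8
  D: 0 + 2(329.5) = 659.1

659 mol/min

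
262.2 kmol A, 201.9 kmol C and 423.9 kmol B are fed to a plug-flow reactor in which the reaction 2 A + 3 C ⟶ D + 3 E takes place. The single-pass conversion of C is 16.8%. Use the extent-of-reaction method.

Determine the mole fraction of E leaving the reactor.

C reacted = 0.168 × 201.9 = 33.92 kmol; ν_C = −3, so ξ = 33.92/3 = 11.31 kmol.
Outlet amounts (n = n₀ + ν ξ):
  A: 262.2 − 2(11.31) = 239.6
  C: 201.9 − 3(11.31) = 168
  D: 0 + 1(11.31) = 11.31
  E: 0 + 3(11.31) = 33.92
  B: 423.9 (inert)
Total out = 876.7 kmol; y_E = 33.92 / 876.7 = 0.03869.

0.0387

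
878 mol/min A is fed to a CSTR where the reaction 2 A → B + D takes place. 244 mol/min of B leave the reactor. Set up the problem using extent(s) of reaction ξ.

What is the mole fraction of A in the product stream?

For B: n = n₀ + 1ξ → 244 = 0 + 1ξ, giving ξ = 244 mol/min.
Outlet amounts (n = n₀ + ν ξ):
  A: 878 − 2(244) = 390
  B: 0 + 1(244) = 244
  D: 0 + 1(244) = 244
Total out = 878 mol/min; y_A = 390 / 878 = 0.4442.

0.444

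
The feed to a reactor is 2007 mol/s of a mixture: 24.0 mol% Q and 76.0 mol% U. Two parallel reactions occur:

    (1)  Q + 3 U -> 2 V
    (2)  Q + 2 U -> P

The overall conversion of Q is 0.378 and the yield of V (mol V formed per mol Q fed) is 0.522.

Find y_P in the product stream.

0.0343

Yield of V: 2ξ₁ / 481.7 = 0.522 → ξ₁ = 125.7 mol/s.
Conversion of Q: 1ξ₁ + 1ξ₂ = 0.378 × 481.7 = 182.1 → ξ₂ = 56.36 mol/s.
Outlet amounts (n = n₀ + Σ ν·ξ):
  Q: 481.7 − 1(125.7) − 1(56.36) = 299.6
  U: 1525 − 3(125.7) − 2(56.36) = 1035
  V: 0 + 2(125.7) = 251.4
  P: 0 + 1(56.36) = 56.36
Total out = 1643 mol/s; y_P = 56.36 / 1643 = 0.0343.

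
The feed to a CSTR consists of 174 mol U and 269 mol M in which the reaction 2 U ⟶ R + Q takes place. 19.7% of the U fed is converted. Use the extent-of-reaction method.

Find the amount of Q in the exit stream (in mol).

U reacted = 0.197 × 174 = 34.28 mol; ν_U = −2, so ξ = 34.28/2 = 17.14 mol.
Outlet amounts (n = n₀ + ν ξ):
  U: 174 − 2(17.14) = 139.7
  R: 0 + 1(17.14) = 17.14
  Q: 0 + 1(17.14) = 17.14
  M: 269 (inert)

17.1 mol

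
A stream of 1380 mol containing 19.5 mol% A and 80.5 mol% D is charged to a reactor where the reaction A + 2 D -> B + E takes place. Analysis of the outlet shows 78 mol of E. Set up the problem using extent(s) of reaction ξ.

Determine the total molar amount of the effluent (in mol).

For E: n = n₀ + 1ξ → 78 = 0 + 1ξ, giving ξ = 78 mol.
Outlet amounts (n = n₀ + ν ξ):
  A: 269.1 − 1(78) = 191.1
  D: 1111 − 2(78) = 954.9
  B: 0 + 1(78) = 78
  E: 0 + 1(78) = 78
Total out = 191.1 + 954.9 + 78 + 78 = 1302 mol.

1300 mol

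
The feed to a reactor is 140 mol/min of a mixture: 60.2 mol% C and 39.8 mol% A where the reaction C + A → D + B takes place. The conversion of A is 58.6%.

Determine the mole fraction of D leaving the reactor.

A reacted = 0.586 × 55.72 = 32.65 mol/min; ν_A = −1, so ξ = 32.65/1 = 32.65 mol/min.
Outlet amounts (n = n₀ + ν ξ):
  C: 84.28 − 1(32.65) = 51.63
  A: 55.72 − 1(32.65) = 23.07
  D: 0 + 1(32.65) = 32.65
  B: 0 + 1(32.65) = 32.65
Total out = 140 mol/min; y_D = 32.65 / 140 = 0.2332.

0.233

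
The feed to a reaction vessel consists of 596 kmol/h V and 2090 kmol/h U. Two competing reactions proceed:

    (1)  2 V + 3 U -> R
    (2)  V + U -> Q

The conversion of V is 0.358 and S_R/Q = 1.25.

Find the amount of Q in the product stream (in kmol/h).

61 kmol/h

Conversion of V: V consumed = 0.358 × 596 = 213.4 kmol/h = 2ξ₁ + 1ξ₂.
Selectivity: 1ξ₁ / (1ξ₂) = 1.25 → ξ₁ = 1.25 ξ₂.
Substitute: (2·1.25 + 1) ξ₂ = 213.4 → ξ₂ = 60.96 kmol/h, ξ₁ = 76.2 kmol/h.
Outlet amounts (n = n₀ + Σ ν·ξ):
  V: 596 − 2(76.2) − 1(60.96) = 382.6
  U: 2090 − 3(76.2) − 1(60.96) = 1800
  R: 0 + 1(76.2) = 76.2
  Q: 0 + 1(60.96) = 60.96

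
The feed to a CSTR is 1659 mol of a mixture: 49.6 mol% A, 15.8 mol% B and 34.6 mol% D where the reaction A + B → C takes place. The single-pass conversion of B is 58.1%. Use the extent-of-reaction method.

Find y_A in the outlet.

0.445

B reacted = 0.581 × 262.1 = 152.3 mol; ν_B = −1, so ξ = 152.3/1 = 152.3 mol.
Outlet amounts (n = n₀ + ν ξ):
  A: 822.9 − 1(152.3) = 670.6
  B: 262.1 − 1(152.3) = 109.8
  C: 0 + 1(152.3) = 152.3
  D: 574 (inert)
Total out = 1507 mol; y_A = 670.6 / 1507 = 0.4451.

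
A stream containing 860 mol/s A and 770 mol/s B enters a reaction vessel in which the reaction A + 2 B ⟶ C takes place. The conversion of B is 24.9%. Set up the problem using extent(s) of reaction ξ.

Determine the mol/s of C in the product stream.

B reacted = 0.249 × 770 = 191.7 mol/s; ν_B = −2, so ξ = 191.7/2 = 95.86 mol/s.
Outlet amounts (n = n₀ + ν ξ):
  A: 860 − 1(95.86) = 764.1
  B: 770 − 2(95.86) = 578.3
  C: 0 + 1(95.86) = 95.86

95.9 mol/s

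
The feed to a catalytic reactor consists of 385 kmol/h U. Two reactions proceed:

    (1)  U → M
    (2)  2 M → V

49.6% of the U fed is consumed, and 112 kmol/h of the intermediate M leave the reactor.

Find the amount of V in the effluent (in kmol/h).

Conversion of U: U consumed = 1ξ₁ = 0.496 × 385 → ξ₁ = 191 kmol/h.
M balance: n_M = 0 + 1ξ₁ − 2ξ₂ = 112 → ξ₂ = (1·191 − 112)/2 = 39.48 kmol/h.
Outlet amounts (n = n₀ + Σ ν·ξ):
  U: 385 − 1(191) = 194
  M: 0 + 1(191) − 2(39.48) = 112
  V: 0 + 1(39.48) = 39.48

39.5 kmol/h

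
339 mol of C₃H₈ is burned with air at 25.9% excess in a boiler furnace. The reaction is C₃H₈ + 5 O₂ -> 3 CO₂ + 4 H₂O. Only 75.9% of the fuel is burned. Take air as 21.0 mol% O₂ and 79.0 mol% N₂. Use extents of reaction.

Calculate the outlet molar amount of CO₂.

Stoichiometric O₂ = 5 × 339 = 1695 mol; O₂ fed = 1695 × 1.259 = 2134 mol.
N₂ fed = 2134 × 79/21 = 8028 mol.
Fuel reacted = 0.759 × 339 → ξ = 257.3 mol.
Outlet (n = n₀ + ν ξ):
  C₃H₈: 339 − 1(257.3) = 81.7
  O₂: 2134 − 5(257.3) = 847.5
  N₂: 8028 (inert)
  CO₂: 0 + 3(257.3) = 771.9
  H₂O: 0 + 4(257.3) = 1029

772 mol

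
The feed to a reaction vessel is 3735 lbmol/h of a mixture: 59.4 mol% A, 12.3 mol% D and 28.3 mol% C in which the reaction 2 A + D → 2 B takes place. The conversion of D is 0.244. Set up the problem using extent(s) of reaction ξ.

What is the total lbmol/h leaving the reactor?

D reacted = 0.244 × 459.4 = 112.1 lbmol/h; ν_D = −1, so ξ = 112.1/1 = 112.1 lbmol/h.
Outlet amounts (n = n₀ + ν ξ):
  A: 2219 − 2(112.1) = 1994
  D: 459.4 − 1(112.1) = 347.3
  B: 0 + 2(112.1) = 224.2
  C: 1057 (inert)
Total out = 1994 + 347.3 + 224.2 + 1057 = 3623 lbmol/h.

3620 lbmol/h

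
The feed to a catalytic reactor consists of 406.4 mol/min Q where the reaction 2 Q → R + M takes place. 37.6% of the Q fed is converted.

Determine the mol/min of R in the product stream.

76.4 mol/min

Q reacted = 0.376 × 406.4 = 152.8 mol/min; ν_Q = −2, so ξ = 152.8/2 = 76.4 mol/min.
Outlet amounts (n = n₀ + ν ξ):
  Q: 406.4 − 2(76.4) = 253.6
  R: 0 + 1(76.4) = 76.4
  M: 0 + 1(76.4) = 76.4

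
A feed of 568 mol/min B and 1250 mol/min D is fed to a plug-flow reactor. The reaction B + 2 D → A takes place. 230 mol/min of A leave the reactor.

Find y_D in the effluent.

For A: n = n₀ + 1ξ → 230 = 0 + 1ξ, giving ξ = 230 mol/min.
Outlet amounts (n = n₀ + ν ξ):
  B: 568 − 1(230) = 338
  D: 1250 − 2(230) = 790
  A: 0 + 1(230) = 230
Total out = 1358 mol/min; y_D = 790 / 1358 = 0.5817.

0.582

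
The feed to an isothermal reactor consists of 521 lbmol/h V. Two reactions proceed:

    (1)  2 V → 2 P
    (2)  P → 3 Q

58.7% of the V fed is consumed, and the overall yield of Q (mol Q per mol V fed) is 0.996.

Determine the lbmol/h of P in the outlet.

Conversion of V: V consumed = 2ξ₁ = 0.587 × 521 → ξ₁ = 152.9 lbmol/h.
Yield of Q: 3ξ₂ / 521 = 0.996 → ξ₂ = 173 lbmol/h.
Outlet amounts (n = n₀ + Σ ν·ξ):
  V: 521 − 2(152.9) = 215.2
  P: 0 + 2(152.9) − 1(173) = 132.9
  Q: 0 + 3(173) = 518.9

133 lbmol/h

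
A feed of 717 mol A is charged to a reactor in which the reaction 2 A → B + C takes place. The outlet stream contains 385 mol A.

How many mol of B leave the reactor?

For A: n = n₀ − 2ξ → 385 = 717 − 2ξ, giving ξ = 166 mol.
Outlet amounts (n = n₀ + ν ξ):
  A: 717 − 2(166) = 385
  B: 0 + 1(166) = 166
  C: 0 + 1(166) = 166

166 mol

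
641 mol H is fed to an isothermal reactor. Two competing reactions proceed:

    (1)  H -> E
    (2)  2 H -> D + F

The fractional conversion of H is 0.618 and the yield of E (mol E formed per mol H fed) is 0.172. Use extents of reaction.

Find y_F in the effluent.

Yield of E: 1ξ₁ / 641 = 0.172 → ξ₁ = 110.3 mol.
Conversion of H: 1ξ₁ + 2ξ₂ = 0.618 × 641 = 396.1 → ξ₂ = 142.9 mol.
Outlet amounts (n = n₀ + Σ ν·ξ):
  H: 641 − 1(110.3) − 2(142.9) = 244.9
  E: 0 + 1(110.3) = 110.3
  D: 0 + 1(142.9) = 142.9
  F: 0 + 1(142.9) = 142.9
Total out = 641 mol; y_F = 142.9 / 641 = 0.223.

0.223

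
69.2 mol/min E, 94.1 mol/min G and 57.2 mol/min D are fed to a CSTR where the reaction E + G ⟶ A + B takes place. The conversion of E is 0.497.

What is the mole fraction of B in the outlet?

0.156

E reacted = 0.497 × 69.2 = 34.39 mol/min; ν_E = −1, so ξ = 34.39/1 = 34.39 mol/min.
Outlet amounts (n = n₀ + ν ξ):
  E: 69.2 − 1(34.39) = 34.81
  G: 94.1 − 1(34.39) = 59.71
  A: 0 + 1(34.39) = 34.39
  B: 0 + 1(34.39) = 34.39
  D: 57.2 (inert)
Total out = 220.5 mol/min; y_B = 34.39 / 220.5 = 0.156.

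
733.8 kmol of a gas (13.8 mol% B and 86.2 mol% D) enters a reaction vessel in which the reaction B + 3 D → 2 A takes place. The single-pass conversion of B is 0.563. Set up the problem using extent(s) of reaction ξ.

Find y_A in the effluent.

0.184

B reacted = 0.563 × 101.3 = 57.01 kmol; ν_B = −1, so ξ = 57.01/1 = 57.01 kmol.
Outlet amounts (n = n₀ + ν ξ):
  B: 101.3 − 1(57.01) = 44.25
  D: 632.5 − 3(57.01) = 461.5
  A: 0 + 2(57.01) = 114
Total out = 619.8 kmol; y_A = 114 / 619.8 = 0.184.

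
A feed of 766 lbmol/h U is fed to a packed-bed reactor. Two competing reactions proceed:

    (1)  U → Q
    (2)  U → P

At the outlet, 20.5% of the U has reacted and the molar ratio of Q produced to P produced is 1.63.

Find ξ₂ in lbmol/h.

ξ₂ = 59.7 lbmol/h

Conversion of U: U consumed = 0.205 × 766 = 157 lbmol/h = 1ξ₁ + 1ξ₂.
Selectivity: 1ξ₁ / (1ξ₂) = 1.63 → ξ₁ = 1.63 ξ₂.
Substitute: (1·1.63 + 1) ξ₂ = 157 → ξ₂ = 59.71 lbmol/h, ξ₁ = 97.32 lbmol/h.
Outlet amounts (n = n₀ + Σ ν·ξ):
  U: 766 − 1(97.32) − 1(59.71) = 609
  Q: 0 + 1(97.32) = 97.32
  P: 0 + 1(59.71) = 59.71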